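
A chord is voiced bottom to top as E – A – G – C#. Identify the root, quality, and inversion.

A dominant seventh, second inversion

The pitch classes E, A, G, C# arrange in thirds as A–C#–E–G: an A dominant seventh chord.
The lowest note is E, the fifth of the chord, so this is second inversion (figured bass 4/3).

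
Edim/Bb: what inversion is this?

Edim/Bb means E diminished with Bb in the bass. Bb is the fifth of E diminished (E–G–Bb), so this is second inversion.

second inversion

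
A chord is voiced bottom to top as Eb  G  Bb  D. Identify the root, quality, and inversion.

Eb major seventh, root position

The pitch classes Eb, G, Bb, D arrange in thirds as Eb–G–Bb–D: an Eb major seventh chord.
Eb is the root of Eb major seventh; root in the bass means root position (figured bass 7).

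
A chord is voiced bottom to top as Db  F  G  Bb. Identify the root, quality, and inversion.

G half-diminished seventh, second inversion

Reducing to letter names: Db, F, G, Bb. These stack in thirds as G–Bb–Db–F — a G half-diminished seventh chord.
The lowest note is Db, the fifth of the chord, so this is second inversion (figured bass 4/3).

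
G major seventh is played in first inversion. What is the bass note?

B

In first inversion the third is lowest. For G major seventh (G–B–D–F#) that is B.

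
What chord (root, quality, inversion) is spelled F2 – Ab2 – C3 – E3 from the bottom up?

Reducing to letter names: F, Ab, C, E. These stack in thirds as F–Ab–C–E — an F minor-major seventh chord.
The lowest note is F, the root of the chord, so this is root position (figured bass 7).

F minor-major seventh, root position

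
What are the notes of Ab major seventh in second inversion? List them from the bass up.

The chord tones are Ab–C–Eb–G. With the fifth (Eb) lowest for second inversion: Eb, G, Ab, C.

Eb, G, Ab, C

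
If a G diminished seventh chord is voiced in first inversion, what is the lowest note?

G diminished seventh is G–Bb–Db–Fb. First inversion places the third in the bass: Bb.

Bb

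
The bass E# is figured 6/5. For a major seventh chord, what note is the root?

C#

The figures 6/5 mean the third of the chord is in the bass. If E# is the third of a major seventh chord, the root is C# (chord tones C#–E#–G#–B#).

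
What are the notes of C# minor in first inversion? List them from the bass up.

The chord tones are C#–E–G#. With the third (E) lowest for first inversion: E, G#, C#.

E, G#, C#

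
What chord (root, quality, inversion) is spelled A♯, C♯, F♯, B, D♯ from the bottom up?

B major ninth, third inversion

Reducing to letter names: A#, C#, F#, B, D#. These stack in thirds as B–D#–F#–A#–C# — a B major ninth chord.
A# is the seventh of B major ninth; seventh in the bass means third inversion.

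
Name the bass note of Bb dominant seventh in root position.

The root of Bb dominant seventh (Bb–D–F–Ab) is Bb; that is the bass in root position.

Bb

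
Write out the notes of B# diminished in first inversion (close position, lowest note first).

Spelling B# diminished: B#–D#–F#. In first inversion the third is bass, giving D#, F#, B# from the bottom.

D#, F#, B#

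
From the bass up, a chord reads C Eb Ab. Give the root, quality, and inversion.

Ab major, first inversion

The pitch classes C, Eb, Ab arrange in thirds as Ab–C–Eb: an Ab major triad.
With the third (C) in the bass, the chord is in first inversion (figured bass 6).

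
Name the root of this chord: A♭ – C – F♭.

Fb

Ab, C, Fb are the tones of an Fb augmented triad (Fb–Ab–C), making Fb the root.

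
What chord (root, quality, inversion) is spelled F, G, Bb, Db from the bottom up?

G half-diminished seventh, third inversion

The distinct note names are F, G, Bb, Db. Stacked in thirds they read G–Bb–Db–F, which is a half-diminished seventh chord on G.
With the seventh (F) in the bass, the chord is in third inversion (figured bass 4/2).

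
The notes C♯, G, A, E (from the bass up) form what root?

C#, G, A, E are the tones of an A dominant seventh chord (A–C#–E–G), making A the root.

A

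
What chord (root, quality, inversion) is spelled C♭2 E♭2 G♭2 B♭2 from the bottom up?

The pitch classes Cb, Eb, Gb, Bb arrange in thirds as Cb–Eb–Gb–Bb: a Cb major seventh chord.
The lowest note is Cb, the root of the chord, so this is root position (figured bass 7).

Cb major seventh, root position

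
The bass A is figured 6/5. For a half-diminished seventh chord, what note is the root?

The figures 6/5 mean the third of the chord is in the bass. If A is the third of a half-diminished seventh chord, the root is F# (chord tones F#–A–C–E).

F#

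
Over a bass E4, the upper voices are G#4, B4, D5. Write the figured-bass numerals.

7

The notes E, G#, B, D stack in thirds as E–G#–B–D — an E dominant seventh chord. The bass E is the root, so this is root position: figured 7.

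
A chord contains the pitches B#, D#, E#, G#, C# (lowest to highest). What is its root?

C#

Reordering B#, D#, E#, G#, C# into stacked thirds gives C#–E#–G#–B#–D#; the bottom of that stack, C#, is the root.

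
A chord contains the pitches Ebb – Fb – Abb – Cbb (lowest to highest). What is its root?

The distinct letter names are Ebb, Fb, Abb, Cbb. Arranged as a stack of thirds they read Fb–Abb–Cbb–Ebb, so Fb is the root (an Fb half-diminished seventh chord).

Fb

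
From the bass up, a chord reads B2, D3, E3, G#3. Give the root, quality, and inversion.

Reducing to letter names: B, D, E, G#. These stack in thirds as E–G#–B–D — an E dominant seventh chord.
The lowest note is B, the fifth of the chord, so this is second inversion (figured bass 4/3).

E dominant seventh, second inversion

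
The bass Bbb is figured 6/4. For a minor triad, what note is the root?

Ebb

The figures 6/4 mean the fifth of the chord is in the bass. If Bbb is the fifth of a minor triad, the root is Ebb (chord tones Ebb–Gbb–Bbb).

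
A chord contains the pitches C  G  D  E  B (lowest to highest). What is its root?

The distinct letter names are C, G, D, E, B. Arranged as a stack of thirds they read C–E–G–B–D, so C is the root (a C major ninth chord).

C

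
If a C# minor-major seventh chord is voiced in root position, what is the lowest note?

In root position the root is lowest. For C# minor-major seventh (C#–E–G#–B#) that is C#.

C#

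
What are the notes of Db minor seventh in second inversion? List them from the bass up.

Spelling Db minor seventh: Db–Fb–Ab–Cb. In second inversion the fifth is bass, giving Ab, Cb, Db, Fb from the bottom.

Ab, Cb, Db, Fb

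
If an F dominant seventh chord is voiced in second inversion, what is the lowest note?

C

F dominant seventh is F–A–C–Eb. Second inversion places the fifth in the bass: C.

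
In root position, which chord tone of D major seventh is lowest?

D

D major seventh is D–F#–A–C#. Root position places the root in the bass: D.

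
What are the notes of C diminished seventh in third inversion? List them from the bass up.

The chord tones are C–Eb–Gb–Bbb. With the seventh (Bbb) lowest for third inversion: Bbb, C, Eb, Gb.

Bbb, C, Eb, Gb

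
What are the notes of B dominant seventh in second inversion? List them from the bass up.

B dominant seventh is B–D#–F#–A. Second inversion puts the fifth (F#) in the bass, with the remaining tones above: F#, A, B, D#.

F#, A, B, D#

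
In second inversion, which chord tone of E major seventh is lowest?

B

The fifth of E major seventh (E–G#–B–D#) is B; that is the bass in second inversion.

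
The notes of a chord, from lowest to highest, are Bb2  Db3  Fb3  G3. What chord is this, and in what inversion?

Reducing to letter names: Bb, Db, Fb, G. These stack in thirds as G–Bb–Db–Fb — a G diminished seventh chord.
Bb is the third of G diminished seventh; third in the bass means first inversion (figured bass 6/5).

G diminished seventh, first inversion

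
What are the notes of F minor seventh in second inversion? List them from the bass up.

C, Eb, F, Ab

F minor seventh is F–Ab–C–Eb. Second inversion puts the fifth (C) in the bass, with the remaining tones above: C, Eb, F, Ab.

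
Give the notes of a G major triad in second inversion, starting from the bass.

The chord tones are G–B–D. With the fifth (D) lowest for second inversion: D, G, B.

D, G, B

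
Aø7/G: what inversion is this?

Aø7/G means A half-diminished seventh with G in the bass. G is the seventh of A half-diminished seventh (A–C–Eb–G), so this is third inversion.

third inversion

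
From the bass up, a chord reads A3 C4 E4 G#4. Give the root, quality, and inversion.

A minor-major seventh, root position

Reducing to letter names: A, C, E, G#. These stack in thirds as A–C–E–G# — an A minor-major seventh chord.
The lowest note is A, the root of the chord, so this is root position (figured bass 7).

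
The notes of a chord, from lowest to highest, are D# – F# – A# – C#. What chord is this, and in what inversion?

D# minor seventh, root position

The pitch classes D#, F#, A#, C# arrange in thirds as D#–F#–A#–C#: a D# minor seventh chord.
With the root (D#) in the bass, the chord is in root position (figured bass 7).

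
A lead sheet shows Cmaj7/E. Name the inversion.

Cmaj7/E means C major seventh with E in the bass. E is the third of C major seventh (C–E–G–B), so this is first inversion.

first inversion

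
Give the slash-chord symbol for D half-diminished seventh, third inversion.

Third inversion of D half-diminished seventh has the seventh (C) in the bass. As a slash chord: Dø7/C.

Dø7/C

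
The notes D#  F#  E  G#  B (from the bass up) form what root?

The distinct letter names are D#, F#, E, G#, B. Arranged as a stack of thirds they read E–G#–B–D#–F#, so E is the root (an E major ninth chord).

E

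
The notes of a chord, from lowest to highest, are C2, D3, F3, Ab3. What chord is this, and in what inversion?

D half-diminished seventh, third inversion

Reducing to letter names: C, D, F, Ab. These stack in thirds as D–F–Ab–C — a D half-diminished seventh chord.
With the seventh (C) in the bass, the chord is in third inversion (figured bass 4/2).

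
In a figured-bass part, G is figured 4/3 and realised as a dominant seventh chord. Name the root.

The figures 4/3 mean the fifth of the chord is in the bass. If G is the fifth of a dominant seventh chord, the root is C (chord tones C–E–G–Bb).

C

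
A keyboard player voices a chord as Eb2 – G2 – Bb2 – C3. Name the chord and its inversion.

C minor seventh, first inversion

The pitch classes Eb, G, Bb, C arrange in thirds as C–Eb–G–Bb: a C minor seventh chord.
The lowest note is Eb, the third of the chord, so this is first inversion (figured bass 6/5).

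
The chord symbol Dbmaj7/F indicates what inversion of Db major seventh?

Dbmaj7/F means Db major seventh with F in the bass. F is the third of Db major seventh (Db–F–Ab–C), so this is first inversion.

first inversion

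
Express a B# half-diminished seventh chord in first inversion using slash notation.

First inversion of B# half-diminished seventh has the third (D#) in the bass. As a slash chord: B#ø7/D#.

B#ø7/D#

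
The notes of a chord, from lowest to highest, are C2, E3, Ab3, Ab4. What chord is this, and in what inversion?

Ab augmented, first inversion

Reducing to letter names: C, E, Ab. These stack in thirds as Ab–C–E — an Ab augmented triad.
The lowest note is C, the third of the chord, so this is first inversion (figured bass 6).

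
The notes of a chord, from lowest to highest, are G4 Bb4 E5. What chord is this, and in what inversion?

E diminished, first inversion

Reducing to letter names: G, Bb, E. These stack in thirds as E–G–Bb — an E diminished triad.
The lowest note is G, the third of the chord, so this is first inversion (figured bass 6).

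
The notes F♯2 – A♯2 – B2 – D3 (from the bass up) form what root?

B

The distinct letter names are F#, A#, B, D. Arranged as a stack of thirds they read B–D–F#–A#, so B is the root (a B minor-major seventh chord).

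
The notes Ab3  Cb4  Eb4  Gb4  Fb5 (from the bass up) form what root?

Fb

Reordering Ab, Cb, Eb, Gb, Fb into stacked thirds gives Fb–Ab–Cb–Eb–Gb; the bottom of that stack, Fb, is the root.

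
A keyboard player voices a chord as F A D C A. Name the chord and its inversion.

The distinct note names are F, A, D, C. Stacked in thirds they read D–F–A–C, which is a minor seventh chord on D.
With the third (F) in the bass, the chord is in first inversion (figured bass 6/5).

D minor seventh, first inversion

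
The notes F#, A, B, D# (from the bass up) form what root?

B

Reordering F#, A, B, D# into stacked thirds gives B–D#–F#–A; the bottom of that stack, B, is the root.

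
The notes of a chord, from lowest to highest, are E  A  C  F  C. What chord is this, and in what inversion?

The distinct note names are E, A, C, F. Stacked in thirds they read F–A–C–E, which is a major seventh chord on F.
E is the seventh of F major seventh; seventh in the bass means third inversion (figured bass 4/2).

F major seventh, third inversion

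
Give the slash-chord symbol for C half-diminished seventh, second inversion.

Cø7/Gb

Second inversion of C half-diminished seventh has the fifth (Gb) in the bass. As a slash chord: Cø7/Gb.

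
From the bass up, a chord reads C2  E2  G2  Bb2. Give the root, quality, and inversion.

Reducing to letter names: C, E, G, Bb. These stack in thirds as C–E–G–Bb — a C dominant seventh chord.
With the root (C) in the bass, the chord is in root position (figured bass 7).

C dominant seventh, root position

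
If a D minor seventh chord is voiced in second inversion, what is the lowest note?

A

The fifth of D minor seventh (D–F–A–C) is A; that is the bass in second inversion.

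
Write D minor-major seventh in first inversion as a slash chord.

First inversion of D minor-major seventh has the third (F) in the bass. As a slash chord: Dm(maj7)/F.

Dm(maj7)/F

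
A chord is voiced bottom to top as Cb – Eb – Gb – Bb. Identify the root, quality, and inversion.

Reducing to letter names: Cb, Eb, Gb, Bb. These stack in thirds as Cb–Eb–Gb–Bb — a Cb major seventh chord.
Cb is the root of Cb major seventh; root in the bass means root position (figured bass 7).

Cb major seventh, root position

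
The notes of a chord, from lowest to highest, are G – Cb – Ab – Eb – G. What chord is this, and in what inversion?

The distinct note names are G, Cb, Ab, Eb. Stacked in thirds they read Ab–Cb–Eb–G, which is a minor-major seventh chord on Ab.
With the seventh (G) in the bass, the chord is in third inversion (figured bass 4/2).

Ab minor-major seventh, third inversion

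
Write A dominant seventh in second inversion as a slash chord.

Second inversion of A dominant seventh has the fifth (E) in the bass. As a slash chord: A7/E.

A7/E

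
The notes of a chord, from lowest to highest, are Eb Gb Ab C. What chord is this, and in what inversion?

Ab dominant seventh, second inversion

The distinct note names are Eb, Gb, Ab, C. Stacked in thirds they read Ab–C–Eb–Gb, which is a dominant seventh chord on Ab.
The lowest note is Eb, the fifth of the chord, so this is second inversion (figured bass 4/3).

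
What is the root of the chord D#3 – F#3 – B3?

The distinct letter names are D#, F#, B. Arranged as a stack of thirds they read B–D#–F#, so B is the root (a B major triad).

B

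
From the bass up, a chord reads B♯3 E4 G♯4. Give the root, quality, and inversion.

E augmented, second inversion

Reducing to letter names: B#, E, G#. These stack in thirds as E–G#–B# — an E augmented triad.
With the fifth (B#) in the bass, the chord is in second inversion (figured bass 6/4).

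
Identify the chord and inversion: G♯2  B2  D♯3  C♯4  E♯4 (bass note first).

C# dominant ninth, second inversion

The distinct note names are G#, B, D#, C#, E#. Stacked in thirds they read C#–E#–G#–B–D#, which is a dominant ninth chord on C#.
The lowest note is G#, the fifth of the chord, so this is second inversion.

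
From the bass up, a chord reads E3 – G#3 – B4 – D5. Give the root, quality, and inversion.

E dominant seventh, root position

The pitch classes E, G#, B, D arrange in thirds as E–G#–B–D: an E dominant seventh chord.
With the root (E) in the bass, the chord is in root position (figured bass 7).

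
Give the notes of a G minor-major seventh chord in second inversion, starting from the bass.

Spelling G minor-major seventh: G–Bb–D–F#. In second inversion the fifth is bass, giving D, F#, G, Bb from the bottom.

D, F#, G, Bb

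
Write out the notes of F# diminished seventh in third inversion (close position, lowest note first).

Eb, F#, A, C

F# diminished seventh is F#–A–C–Eb. Third inversion puts the seventh (Eb) in the bass, with the remaining tones above: Eb, F#, A, C.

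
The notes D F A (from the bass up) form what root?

D, F, A are the tones of a D minor triad (D–F–A), making D the root.

D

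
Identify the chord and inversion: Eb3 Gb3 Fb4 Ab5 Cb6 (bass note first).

The pitch classes Eb, Gb, Fb, Ab, Cb arrange in thirds as Fb–Ab–Cb–Eb–Gb: an Fb major ninth chord.
Eb is the seventh of Fb major ninth; seventh in the bass means third inversion.

Fb major ninth, third inversion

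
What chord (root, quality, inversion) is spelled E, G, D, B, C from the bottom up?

The distinct note names are E, G, D, B, C. Stacked in thirds they read C–E–G–B–D, which is a major ninth chord on C.
The lowest note is E, the third of the chord, so this is first inversion.

C major ninth, first inversion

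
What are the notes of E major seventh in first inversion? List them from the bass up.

G#, B, D#, E

The chord tones are E–G#–B–D#. With the third (G#) lowest for first inversion: G#, B, D#, E.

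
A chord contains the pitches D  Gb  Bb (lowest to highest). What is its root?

Reordering D, Gb, Bb into stacked thirds gives Gb–Bb–D; the bottom of that stack, Gb, is the root.

Gb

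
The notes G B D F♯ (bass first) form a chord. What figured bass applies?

7

The notes G, B, D, F# stack in thirds as G–B–D–F# — a G major seventh chord. The bass G is the root, so this is root position: figured 7.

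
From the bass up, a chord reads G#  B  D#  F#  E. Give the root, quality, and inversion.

E major ninth, first inversion

Reducing to letter names: G#, B, D#, F#, E. These stack in thirds as E–G#–B–D#–F# — an E major ninth chord.
With the third (G#) in the bass, the chord is in first inversion.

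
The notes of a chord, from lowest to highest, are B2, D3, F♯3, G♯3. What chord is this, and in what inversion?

The pitch classes B, D, F#, G# arrange in thirds as G#–B–D–F#: a G# half-diminished seventh chord.
B is the third of G# half-diminished seventh; third in the bass means first inversion (figured bass 6/5).

G# half-diminished seventh, first inversion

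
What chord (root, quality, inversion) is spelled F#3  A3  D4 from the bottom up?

D major, first inversion

Reducing to letter names: F#, A, D. These stack in thirds as D–F#–A — a D major triad.
The lowest note is F#, the third of the chord, so this is first inversion (figured bass 6).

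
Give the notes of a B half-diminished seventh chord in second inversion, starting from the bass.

Spelling B half-diminished seventh: B–D–F–A. In second inversion the fifth is bass, giving F, A, B, D from the bottom.

F, A, B, D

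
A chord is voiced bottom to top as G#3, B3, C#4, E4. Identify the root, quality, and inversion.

Reducing to letter names: G#, B, C#, E. These stack in thirds as C#–E–G#–B — a C# minor seventh chord.
G# is the fifth of C# minor seventh; fifth in the bass means second inversion (figured bass 4/3).

C# minor seventh, second inversion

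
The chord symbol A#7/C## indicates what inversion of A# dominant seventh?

A#7/C## means A# dominant seventh with C## in the bass. C## is the third of A# dominant seventh (A#–C##–E#–G#), so this is first inversion.

first inversion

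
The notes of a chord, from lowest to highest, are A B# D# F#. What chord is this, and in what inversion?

Reducing to letter names: A, B#, D#, F#. These stack in thirds as B#–D#–F#–A — a B# diminished seventh chord.
With the seventh (A) in the bass, the chord is in third inversion (figured bass 4/2).

B# diminished seventh, third inversion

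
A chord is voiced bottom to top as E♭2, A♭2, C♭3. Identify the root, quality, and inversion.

Ab minor, second inversion

The distinct note names are Eb, Ab, Cb. Stacked in thirds they read Ab–Cb–Eb, which is a minor triad on Ab.
Eb is the fifth of Ab minor; fifth in the bass means second inversion (figured bass 6/4).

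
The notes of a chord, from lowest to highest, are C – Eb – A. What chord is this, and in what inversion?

A diminished, first inversion

Reducing to letter names: C, Eb, A. These stack in thirds as A–C–Eb — an A diminished triad.
The lowest note is C, the third of the chord, so this is first inversion (figured bass 6).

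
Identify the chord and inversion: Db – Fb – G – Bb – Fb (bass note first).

Reducing to letter names: Db, Fb, G, Bb. These stack in thirds as G–Bb–Db–Fb — a G diminished seventh chord.
Db is the fifth of G diminished seventh; fifth in the bass means second inversion (figured bass 4/3).

G diminished seventh, second inversion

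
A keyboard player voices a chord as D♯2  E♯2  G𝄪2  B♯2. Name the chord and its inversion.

Reducing to letter names: D#, E#, G##, B#. These stack in thirds as E#–G##–B#–D# — an E# dominant seventh chord.
With the seventh (D#) in the bass, the chord is in third inversion (figured bass 4/2).

E# dominant seventh, third inversion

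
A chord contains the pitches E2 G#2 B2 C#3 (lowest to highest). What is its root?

Reordering E, G#, B, C# into stacked thirds gives C#–E–G#–B; the bottom of that stack, C#, is the root.

C#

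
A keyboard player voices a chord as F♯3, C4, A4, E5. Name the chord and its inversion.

Reducing to letter names: F#, C, A, E. These stack in thirds as F#–A–C–E — an F# half-diminished seventh chord.
The lowest note is F#, the root of the chord, so this is root position (figured bass 7).

F# half-diminished seventh, root position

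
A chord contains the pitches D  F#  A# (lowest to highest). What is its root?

D, F#, A# are the tones of a D augmented triad (D–F#–A#), making D the root.

D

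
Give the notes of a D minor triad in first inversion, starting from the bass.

F, A, D

Spelling D minor: D–F–A. In first inversion the third is bass, giving F, A, D from the bottom.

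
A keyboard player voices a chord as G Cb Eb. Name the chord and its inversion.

Cb augmented, second inversion

The distinct note names are G, Cb, Eb. Stacked in thirds they read Cb–Eb–G, which is an augmented triad on Cb.
G is the fifth of Cb augmented; fifth in the bass means second inversion (figured bass 6/4).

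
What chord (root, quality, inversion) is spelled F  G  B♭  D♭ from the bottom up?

The pitch classes F, G, Bb, Db arrange in thirds as G–Bb–Db–F: a G half-diminished seventh chord.
With the seventh (F) in the bass, the chord is in third inversion (figured bass 4/2).

G half-diminished seventh, third inversion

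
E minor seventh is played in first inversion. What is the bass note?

E minor seventh is E–G–B–D. First inversion places the third in the bass: G.

G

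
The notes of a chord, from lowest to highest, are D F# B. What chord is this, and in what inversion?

B minor, first inversion

The pitch classes D, F#, B arrange in thirds as B–D–F#: a B minor triad.
The lowest note is D, the third of the chord, so this is first inversion (figured bass 6).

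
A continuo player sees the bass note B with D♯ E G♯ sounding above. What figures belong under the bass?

4/3

The notes B, D#, E, G# stack in thirds as E–G#–B–D# — an E major seventh chord. The bass B is the fifth, so this is second inversion: figured 4/3.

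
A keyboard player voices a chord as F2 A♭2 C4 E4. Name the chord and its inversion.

The distinct note names are F, Ab, C, E. Stacked in thirds they read F–Ab–C–E, which is a minor-major seventh chord on F.
With the root (F) in the bass, the chord is in root position (figured bass 7).

F minor-major seventh, root position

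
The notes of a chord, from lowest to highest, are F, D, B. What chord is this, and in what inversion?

Reducing to letter names: F, D, B. These stack in thirds as B–D–F — a B diminished triad.
The lowest note is F, the fifth of the chord, so this is second inversion (figured bass 6/4).

B diminished, second inversion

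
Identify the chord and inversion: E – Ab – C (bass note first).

Reducing to letter names: E, Ab, C. These stack in thirds as Ab–C–E — an Ab augmented triad.
E is the fifth of Ab augmented; fifth in the bass means second inversion (figured bass 6/4).

Ab augmented, second inversion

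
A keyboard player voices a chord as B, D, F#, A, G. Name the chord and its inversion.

G major ninth, first inversion

The distinct note names are B, D, F#, A, G. Stacked in thirds they read G–B–D–F#–A, which is a major ninth chord on G.
B is the third of G major ninth; third in the bass means first inversion.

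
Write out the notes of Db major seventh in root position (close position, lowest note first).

Db, F, Ab, C

Db major seventh is Db–F–Ab–C. Root position puts the root (Db) in the bass, with the remaining tones above: Db, F, Ab, C.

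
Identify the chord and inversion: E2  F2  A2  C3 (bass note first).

F major seventh, third inversion

The distinct note names are E, F, A, C. Stacked in thirds they read F–A–C–E, which is a major seventh chord on F.
With the seventh (E) in the bass, the chord is in third inversion (figured bass 4/2).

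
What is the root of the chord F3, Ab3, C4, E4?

Reordering F, Ab, C, E into stacked thirds gives F–Ab–C–E; the bottom of that stack, F, is the root.

F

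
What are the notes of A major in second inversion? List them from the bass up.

The chord tones are A–C#–E. With the fifth (E) lowest for second inversion: E, A, C#.

E, A, C#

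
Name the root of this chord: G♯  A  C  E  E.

A

G#, A, C, E are the tones of an A minor-major seventh chord (A–C–E–G#), making A the root.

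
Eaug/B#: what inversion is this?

second inversion

Eaug/B# means E augmented with B# in the bass. B# is the fifth of E augmented (E–G#–B#), so this is second inversion.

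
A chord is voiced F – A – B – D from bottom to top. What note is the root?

Reordering F, A, B, D into stacked thirds gives B–D–F–A; the bottom of that stack, B, is the root.

B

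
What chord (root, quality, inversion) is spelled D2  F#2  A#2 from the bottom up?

The pitch classes D, F#, A# arrange in thirds as D–F#–A#: a D augmented triad.
D is the root of D augmented; root in the bass means root position (figured bass 5/3).

D augmented, root position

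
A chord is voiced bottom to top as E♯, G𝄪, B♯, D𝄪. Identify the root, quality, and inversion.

E# major seventh, root position

Reducing to letter names: E#, G##, B#, D##. These stack in thirds as E#–G##–B#–D## — an E# major seventh chord.
The lowest note is E#, the root of the chord, so this is root position (figured bass 7).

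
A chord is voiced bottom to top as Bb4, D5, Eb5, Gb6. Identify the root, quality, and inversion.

The distinct note names are Bb, D, Eb, Gb. Stacked in thirds they read Eb–Gb–Bb–D, which is a minor-major seventh chord on Eb.
The lowest note is Bb, the fifth of the chord, so this is second inversion (figured bass 4/3).

Eb minor-major seventh, second inversion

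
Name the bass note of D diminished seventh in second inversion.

D diminished seventh is D–F–Ab–Cb. Second inversion places the fifth in the bass: Ab.

Ab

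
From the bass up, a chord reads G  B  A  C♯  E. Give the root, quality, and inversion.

Reducing to letter names: G, B, A, C#, E. These stack in thirds as A–C#–E–G–B — an A dominant ninth chord.
G is the seventh of A dominant ninth; seventh in the bass means third inversion.

A dominant ninth, third inversion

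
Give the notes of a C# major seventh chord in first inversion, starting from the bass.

The chord tones are C#–E#–G#–B#. With the third (E#) lowest for first inversion: E#, G#, B#, C#.

E#, G#, B#, C#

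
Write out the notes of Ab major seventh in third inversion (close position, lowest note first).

G, Ab, C, Eb

Ab major seventh is Ab–C–Eb–G. Third inversion puts the seventh (G) in the bass, with the remaining tones above: G, Ab, C, Eb.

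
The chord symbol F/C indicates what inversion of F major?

F/C means F major with C in the bass. C is the fifth of F major (F–A–C), so this is second inversion.

second inversion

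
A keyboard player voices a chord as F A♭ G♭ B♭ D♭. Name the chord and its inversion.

Gb major ninth, third inversion

The distinct note names are F, Ab, Gb, Bb, Db. Stacked in thirds they read Gb–Bb–Db–F–Ab, which is a major ninth chord on Gb.
With the seventh (F) in the bass, the chord is in third inversion.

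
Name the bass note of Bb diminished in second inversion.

Fb

Bb diminished is Bb–Db–Fb. Second inversion places the fifth in the bass: Fb.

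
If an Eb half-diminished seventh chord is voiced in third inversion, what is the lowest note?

In third inversion the seventh is lowest. For Eb half-diminished seventh (Eb–Gb–Bbb–Db) that is Db.

Db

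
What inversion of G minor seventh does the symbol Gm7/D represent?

second inversion

Gm7/D means G minor seventh with D in the bass. D is the fifth of G minor seventh (G–Bb–D–F), so this is second inversion.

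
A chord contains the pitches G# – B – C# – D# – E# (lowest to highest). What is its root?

The distinct letter names are G#, B, C#, D#, E#. Arranged as a stack of thirds they read C#–E#–G#–B–D#, so C# is the root (a C# dominant ninth chord).

C#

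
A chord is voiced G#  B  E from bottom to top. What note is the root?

E

Reordering G#, B, E into stacked thirds gives E–G#–B; the bottom of that stack, E, is the root.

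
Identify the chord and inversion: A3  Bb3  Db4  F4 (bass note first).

Reducing to letter names: A, Bb, Db, F. These stack in thirds as Bb–Db–F–A — a Bb minor-major seventh chord.
A is the seventh of Bb minor-major seventh; seventh in the bass means third inversion (figured bass 4/2).

Bb minor-major seventh, third inversion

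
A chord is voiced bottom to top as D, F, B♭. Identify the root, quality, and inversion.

Reducing to letter names: D, F, Bb. These stack in thirds as Bb–D–F — a Bb major triad.
D is the third of Bb major; third in the bass means first inversion (figured bass 6).

Bb major, first inversion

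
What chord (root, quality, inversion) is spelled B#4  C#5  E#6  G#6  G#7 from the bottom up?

C# major seventh, third inversion

Reducing to letter names: B#, C#, E#, G#. These stack in thirds as C#–E#–G#–B# — a C# major seventh chord.
The lowest note is B#, the seventh of the chord, so this is third inversion (figured bass 4/2).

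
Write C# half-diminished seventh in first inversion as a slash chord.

First inversion of C# half-diminished seventh has the third (E) in the bass. As a slash chord: C#ø7/E.

C#ø7/E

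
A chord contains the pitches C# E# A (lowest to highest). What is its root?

A

C#, E#, A are the tones of an A augmented triad (A–C#–E#), making A the root.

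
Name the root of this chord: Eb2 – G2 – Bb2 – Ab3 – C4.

Eb, G, Bb, Ab, C are the tones of an Ab major ninth chord (Ab–C–Eb–G–Bb), making Ab the root.

Ab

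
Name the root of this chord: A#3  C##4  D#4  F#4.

A#, C##, D#, F# are the tones of a D# minor-major seventh chord (D#–F#–A#–C##), making D# the root.

D#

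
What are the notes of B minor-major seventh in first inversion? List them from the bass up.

D, F#, A#, B

B minor-major seventh is B–D–F#–A#. First inversion puts the third (D) in the bass, with the remaining tones above: D, F#, A#, B.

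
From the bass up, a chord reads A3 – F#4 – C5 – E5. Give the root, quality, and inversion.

The distinct note names are A, F#, C, E. Stacked in thirds they read F#–A–C–E, which is a half-diminished seventh chord on F#.
The lowest note is A, the third of the chord, so this is first inversion (figured bass 6/5).

F# half-diminished seventh, first inversion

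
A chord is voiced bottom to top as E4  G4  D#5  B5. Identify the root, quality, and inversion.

The pitch classes E, G, D#, B arrange in thirds as E–G–B–D#: an E minor-major seventh chord.
The lowest note is E, the root of the chord, so this is root position (figured bass 7).

E minor-major seventh, root position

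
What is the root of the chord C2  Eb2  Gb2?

Reordering C, Eb, Gb into stacked thirds gives C–Eb–Gb; the bottom of that stack, C, is the root.

C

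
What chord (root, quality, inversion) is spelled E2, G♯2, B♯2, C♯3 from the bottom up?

Reducing to letter names: E, G#, B#, C#. These stack in thirds as C#–E–G#–B# — a C# minor-major seventh chord.
With the third (E) in the bass, the chord is in first inversion (figured bass 6/5).

C# minor-major seventh, first inversion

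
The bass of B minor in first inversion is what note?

D

B minor is B–D–F#. First inversion places the third in the bass: D.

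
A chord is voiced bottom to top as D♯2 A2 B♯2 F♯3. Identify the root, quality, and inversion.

B# diminished seventh, first inversion

Reducing to letter names: D#, A, B#, F#. These stack in thirds as B#–D#–F#–A — a B# diminished seventh chord.
The lowest note is D#, the third of the chord, so this is first inversion (figured bass 6/5).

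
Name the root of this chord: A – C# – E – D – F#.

D

A, C#, E, D, F# are the tones of a D major ninth chord (D–F#–A–C#–E), making D the root.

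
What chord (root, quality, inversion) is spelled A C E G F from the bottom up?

Reducing to letter names: A, C, E, G, F. These stack in thirds as F–A–C–E–G — an F major ninth chord.
With the third (A) in the bass, the chord is in first inversion.

F major ninth, first inversion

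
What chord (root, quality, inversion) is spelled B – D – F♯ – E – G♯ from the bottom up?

E dominant ninth, second inversion

The pitch classes B, D, F#, E, G# arrange in thirds as E–G#–B–D–F#: an E dominant ninth chord.
With the fifth (B) in the bass, the chord is in second inversion.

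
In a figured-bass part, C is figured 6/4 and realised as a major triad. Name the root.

The figures 6/4 mean the fifth of the chord is in the bass. If C is the fifth of a major triad, the root is F (chord tones F–A–C).

F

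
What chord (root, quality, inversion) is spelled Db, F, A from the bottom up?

Db augmented, root position

The pitch classes Db, F, A arrange in thirds as Db–F–A: a Db augmented triad.
With the root (Db) in the bass, the chord is in root position (figured bass 5/3).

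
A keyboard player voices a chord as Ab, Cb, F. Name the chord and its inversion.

The pitch classes Ab, Cb, F arrange in thirds as F–Ab–Cb: an F diminished triad.
Ab is the third of F diminished; third in the bass means first inversion (figured bass 6).

F diminished, first inversion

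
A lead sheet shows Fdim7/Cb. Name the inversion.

Fdim7/Cb means F diminished seventh with Cb in the bass. Cb is the fifth of F diminished seventh (F–Ab–Cb–Ebb), so this is second inversion.

second inversion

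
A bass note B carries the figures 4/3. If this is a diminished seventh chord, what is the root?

E#

The figures 4/3 mean the fifth of the chord is in the bass. If B is the fifth of a diminished seventh chord, the root is E# (chord tones E#–G#–B–D).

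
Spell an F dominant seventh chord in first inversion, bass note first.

A, C, Eb, F

Spelling F dominant seventh: F–A–C–Eb. In first inversion the third is bass, giving A, C, Eb, F from the bottom.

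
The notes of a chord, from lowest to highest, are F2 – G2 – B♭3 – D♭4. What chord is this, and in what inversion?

The distinct note names are F, G, Bb, Db. Stacked in thirds they read G–Bb–Db–F, which is a half-diminished seventh chord on G.
F is the seventh of G half-diminished seventh; seventh in the bass means third inversion (figured bass 4/2).

G half-diminished seventh, third inversion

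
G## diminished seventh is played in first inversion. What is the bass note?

B#

G## diminished seventh is G##–B#–D#–F#. First inversion places the third in the bass: B#.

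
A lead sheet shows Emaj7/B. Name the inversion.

second inversion

Emaj7/B means E major seventh with B in the bass. B is the fifth of E major seventh (E–G#–B–D#), so this is second inversion.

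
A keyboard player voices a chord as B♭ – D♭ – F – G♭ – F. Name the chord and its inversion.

Gb major seventh, first inversion

The distinct note names are Bb, Db, F, Gb. Stacked in thirds they read Gb–Bb–Db–F, which is a major seventh chord on Gb.
Bb is the third of Gb major seventh; third in the bass means first inversion (figured bass 6/5).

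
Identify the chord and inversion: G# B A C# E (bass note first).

The pitch classes G#, B, A, C#, E arrange in thirds as A–C#–E–G#–B: an A major ninth chord.
G# is the seventh of A major ninth; seventh in the bass means third inversion.

A major ninth, third inversion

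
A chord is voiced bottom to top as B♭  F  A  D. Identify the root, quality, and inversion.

Bb major seventh, root position

The distinct note names are Bb, F, A, D. Stacked in thirds they read Bb–D–F–A, which is a major seventh chord on Bb.
With the root (Bb) in the bass, the chord is in root position (figured bass 7).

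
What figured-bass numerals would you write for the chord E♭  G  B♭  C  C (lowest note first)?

The notes Eb, G, Bb, C stack in thirds as C–Eb–G–Bb — a C minor seventh chord. The bass Eb is the third, so this is first inversion: figured 6/5.

6/5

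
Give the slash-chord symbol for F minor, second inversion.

Second inversion of F minor has the fifth (C) in the bass. As a slash chord: Fm/C.

Fm/C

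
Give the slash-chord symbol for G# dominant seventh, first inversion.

First inversion of G# dominant seventh has the third (B#) in the bass. As a slash chord: G#7/B#.

G#7/B#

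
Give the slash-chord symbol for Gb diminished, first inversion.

First inversion of Gb diminished has the third (Bbb) in the bass. As a slash chord: Gbdim/Bbb.

Gbdim/Bbb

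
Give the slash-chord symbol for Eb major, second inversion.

Eb/Bb

Second inversion of Eb major has the fifth (Bb) in the bass. As a slash chord: Eb/Bb.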